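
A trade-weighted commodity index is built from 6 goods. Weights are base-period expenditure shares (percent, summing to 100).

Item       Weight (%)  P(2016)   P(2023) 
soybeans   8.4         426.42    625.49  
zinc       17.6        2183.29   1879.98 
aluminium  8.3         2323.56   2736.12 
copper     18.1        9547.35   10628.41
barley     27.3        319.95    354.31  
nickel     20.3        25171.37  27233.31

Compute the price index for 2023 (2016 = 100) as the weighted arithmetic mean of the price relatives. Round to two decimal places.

109.59

soybeans: 8.4 × (625.49/426.42) = 8.4 × 1.466840 = 12.3215
zinc: 17.6 × (1879.98/2183.29) = 17.6 × 0.861077 = 15.1549
aluminium: 8.3 × (2736.12/2323.56) = 8.3 × 1.177555 = 9.7737
copper: 18.1 × (10628.41/9547.35) = 18.1 × 1.113231 = 20.1495
barley: 27.3 × (354.31/319.95) = 27.3 × 1.107392 = 30.2318
nickel: 20.3 × (27233.31/25171.37) = 20.3 × 1.081916 = 21.9629
Index = Σ wᵢ·(p₁ᵢ/p₀ᵢ) = 12.3215 + 15.1549 + 9.7737 + 20.1495 + 30.2318 + 21.9629 = 109.5943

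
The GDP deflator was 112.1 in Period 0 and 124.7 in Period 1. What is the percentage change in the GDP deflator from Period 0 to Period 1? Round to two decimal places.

11.24%

Change = (124.7 − 112.1) / 112.1 × 100
       = 12.6 / 112.1 × 100 = 11.2400%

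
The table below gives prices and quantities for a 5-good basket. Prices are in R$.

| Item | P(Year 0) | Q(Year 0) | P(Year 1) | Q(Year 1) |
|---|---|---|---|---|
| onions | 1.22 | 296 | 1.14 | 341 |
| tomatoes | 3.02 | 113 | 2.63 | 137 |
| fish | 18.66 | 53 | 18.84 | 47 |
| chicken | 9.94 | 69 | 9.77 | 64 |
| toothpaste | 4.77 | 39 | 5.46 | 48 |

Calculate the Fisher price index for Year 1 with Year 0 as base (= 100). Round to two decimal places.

Laspeyres component (base-period weights):
ΣP(Year 1)Q(Year 0) = 1.14×296 + 2.63×113 + 18.84×53 + 9.77×69 + 5.46×39 = 337.44 + 297.19 + 998.52 + 674.13 + 212.94 = 2520.22
ΣP(Year 0)Q(Year 0) = 1.22×296 + 3.02×113 + 18.66×53 + 9.94×69 + 4.77×39 = 361.12 + 341.26 + 988.98 + 685.86 + 186.03 = 2563.25
L = 2520.22 / 2563.25 × 100 = 98.3213
Paasche component (current-period weights):
ΣP(Year 1)Q(Year 1) = 1.14×341 + 2.63×137 + 18.84×47 + 9.77×64 + 5.46×48 = 388.74 + 360.31 + 885.48 + 625.28 + 262.08 = 2521.89
ΣP(Year 0)Q(Year 1) = 1.22×341 + 3.02×137 + 18.66×47 + 9.94×64 + 4.77×48 = 416.02 + 413.74 + 877.02 + 636.16 + 228.96 = 2571.9
P = 2521.89 / 2571.9 × 100 = 98.0555
Fisher = √(L × P) = √(98.3213 × 98.0555) = 98.1883

98.19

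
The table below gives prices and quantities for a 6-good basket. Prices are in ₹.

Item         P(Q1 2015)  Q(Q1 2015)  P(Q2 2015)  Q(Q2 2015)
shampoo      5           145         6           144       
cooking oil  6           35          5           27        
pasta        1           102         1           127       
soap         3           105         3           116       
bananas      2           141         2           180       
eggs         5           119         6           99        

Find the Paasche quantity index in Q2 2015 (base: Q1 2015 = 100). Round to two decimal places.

Paasche quantity index uses current-period prices as weights.
ΣP(Q2 2015)·Q(Q2 2015) = 6×144 + 5×27 + 1×127 + 3×116 + 2×180 + 6×99 = 864 + 135 + 127 + 348 + 360 + 594 = 2428
ΣP(Q2 2015)·Q(Q1 2015) = 6×145 + 5×35 + 1×102 + 3×105 + 2×141 + 6×119 = 870 + 175 + 102 + 315 + 282 + 714 = 2458
Index = 2428 / 2458 × 100 = 98.7795

98.78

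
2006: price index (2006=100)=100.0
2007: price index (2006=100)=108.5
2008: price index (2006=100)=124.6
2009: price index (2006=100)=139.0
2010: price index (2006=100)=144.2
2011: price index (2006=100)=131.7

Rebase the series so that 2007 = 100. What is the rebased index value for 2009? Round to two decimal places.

Rebased(2009) = 139.0 / 108.5 × 100 = 128.1106

128.11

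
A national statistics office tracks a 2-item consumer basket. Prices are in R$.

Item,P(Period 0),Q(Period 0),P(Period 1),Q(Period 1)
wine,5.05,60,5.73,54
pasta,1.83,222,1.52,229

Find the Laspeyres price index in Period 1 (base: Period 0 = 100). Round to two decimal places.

Laspeyres price index uses base-period quantities as weights.
ΣP(Period 1)·Q(Period 0) = 5.73×60 + 1.52×222 = 343.8 + 337.44 = 681.24
ΣP(Period 0)·Q(Period 0) = 5.05×60 + 1.83×222 = 303 + 406.26 = 709.26
Index = 681.24 / 709.26 × 100 = 96.0494

96.05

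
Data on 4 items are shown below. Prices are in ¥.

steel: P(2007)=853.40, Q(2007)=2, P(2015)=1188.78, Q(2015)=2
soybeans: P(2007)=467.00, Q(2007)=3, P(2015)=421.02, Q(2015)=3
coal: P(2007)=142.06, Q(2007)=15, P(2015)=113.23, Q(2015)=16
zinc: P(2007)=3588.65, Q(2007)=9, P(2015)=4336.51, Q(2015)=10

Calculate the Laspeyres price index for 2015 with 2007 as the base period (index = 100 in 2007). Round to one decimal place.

118.2

Laspeyres price index uses base-period quantities as weights.
ΣP(2015)·Q(2007) = 1188.78×2 + 421.02×3 + 113.23×15 + 4336.51×9 = 2377.56 + 1263.06 + 1698.45 + 39028.59 = 44367.66
ΣP(2007)·Q(2007) = 853.40×2 + 467.00×3 + 142.06×15 + 3588.65×9 = 1706.8 + 1401 + 2130.9 + 32297.85 = 37536.55
Index = 44367.66 / 37536.55 × 100 = 118.1986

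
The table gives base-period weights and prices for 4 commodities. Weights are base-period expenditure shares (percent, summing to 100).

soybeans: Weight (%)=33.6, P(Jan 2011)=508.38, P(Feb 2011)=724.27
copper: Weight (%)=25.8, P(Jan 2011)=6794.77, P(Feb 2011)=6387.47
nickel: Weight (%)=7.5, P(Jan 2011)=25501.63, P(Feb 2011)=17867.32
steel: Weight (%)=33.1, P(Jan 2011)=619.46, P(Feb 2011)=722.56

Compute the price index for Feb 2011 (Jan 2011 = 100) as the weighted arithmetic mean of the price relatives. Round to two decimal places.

115.99

soybeans: 33.6 × (724.27/508.38) = 33.6 × 1.424663 = 47.8687
copper: 25.8 × (6387.47/6794.77) = 25.8 × 0.940057 = 24.2535
nickel: 7.5 × (17867.32/25501.63) = 7.5 × 0.700634 = 5.2548
steel: 33.1 × (722.56/619.46) = 33.1 × 1.166435 = 38.6090
Index = Σ wᵢ·(p₁ᵢ/p₀ᵢ) = 47.8687 + 24.2535 + 5.2548 + 38.6090 = 115.9859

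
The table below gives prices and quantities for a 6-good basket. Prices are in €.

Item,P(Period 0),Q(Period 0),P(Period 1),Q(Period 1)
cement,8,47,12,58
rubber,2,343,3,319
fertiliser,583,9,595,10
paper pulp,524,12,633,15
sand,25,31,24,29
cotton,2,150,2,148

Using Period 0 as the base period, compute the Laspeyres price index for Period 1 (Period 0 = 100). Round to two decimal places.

114.01

Laspeyres price index uses base-period quantities as weights.
ΣP(Period 1)·Q(Period 0) = 12×47 + 3×343 + 595×9 + 633×12 + 24×31 + 2×150 = 564 + 1029 + 5355 + 7596 + 744 + 300 = 15588
ΣP(Period 0)·Q(Period 0) = 8×47 + 2×343 + 583×9 + 524×12 + 25×31 + 2×150 = 376 + 686 + 5247 + 6288 + 775 + 300 = 13672
Index = 15588 / 13672 × 100 = 114.0140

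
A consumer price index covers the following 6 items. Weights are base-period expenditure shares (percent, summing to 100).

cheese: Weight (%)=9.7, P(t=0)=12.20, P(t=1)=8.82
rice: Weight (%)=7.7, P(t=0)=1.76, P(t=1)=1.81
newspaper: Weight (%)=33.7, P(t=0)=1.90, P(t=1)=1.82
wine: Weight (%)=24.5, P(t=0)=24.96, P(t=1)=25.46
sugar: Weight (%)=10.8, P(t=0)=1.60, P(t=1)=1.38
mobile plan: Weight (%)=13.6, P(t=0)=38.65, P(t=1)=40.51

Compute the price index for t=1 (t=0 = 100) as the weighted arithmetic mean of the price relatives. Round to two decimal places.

95.77

cheese: 9.7 × (8.82/12.20) = 9.7 × 0.722951 = 7.0126
rice: 7.7 × (1.81/1.76) = 7.7 × 1.028409 = 7.9187
newspaper: 33.7 × (1.82/1.90) = 33.7 × 0.957895 = 32.2811
wine: 24.5 × (25.46/24.96) = 24.5 × 1.020032 = 24.9908
sugar: 10.8 × (1.38/1.60) = 10.8 × 0.862500 = 9.3150
mobile plan: 13.6 × (40.51/38.65) = 13.6 × 1.048124 = 14.2545
Index = Σ wᵢ·(p₁ᵢ/p₀ᵢ) = 7.0126 + 7.9187 + 32.2811 + 24.9908 + 9.3150 + 14.2545 = 95.7727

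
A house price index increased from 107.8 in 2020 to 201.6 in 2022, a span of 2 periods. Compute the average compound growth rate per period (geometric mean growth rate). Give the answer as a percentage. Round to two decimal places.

Growth factor = (201.6/107.8)^(1/2) = (1.870130)^(1/2) = 1.367527
Growth rate = 1.367527 − 1 = 0.367527 = 36.7527%

36.75%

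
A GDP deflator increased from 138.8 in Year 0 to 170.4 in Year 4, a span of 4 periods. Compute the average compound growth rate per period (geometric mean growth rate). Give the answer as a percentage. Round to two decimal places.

5.26%

Growth factor = (170.4/138.8)^(1/4) = (1.227666)^(1/4) = 1.052616
Growth rate = 1.052616 − 1 = 0.052616 = 5.2616%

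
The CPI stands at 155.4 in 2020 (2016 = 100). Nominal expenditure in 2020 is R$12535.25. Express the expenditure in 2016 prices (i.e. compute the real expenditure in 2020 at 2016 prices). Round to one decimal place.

8066.4

Real = Nominal ÷ (Index/100) = 12535.25 ÷ (155.4/100)
     = 12535.25 ÷ 1.554 = 8066.4414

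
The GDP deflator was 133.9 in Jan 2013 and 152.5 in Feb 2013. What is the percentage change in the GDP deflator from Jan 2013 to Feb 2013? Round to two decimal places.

13.89%

Change = (152.5 − 133.9) / 133.9 × 100
       = 18.6 / 133.9 × 100 = 13.8910%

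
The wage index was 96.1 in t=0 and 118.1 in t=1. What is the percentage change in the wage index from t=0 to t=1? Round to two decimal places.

22.89%

Change = (118.1 − 96.1) / 96.1 × 100
       = 22.0 / 96.1 × 100 = 22.8928%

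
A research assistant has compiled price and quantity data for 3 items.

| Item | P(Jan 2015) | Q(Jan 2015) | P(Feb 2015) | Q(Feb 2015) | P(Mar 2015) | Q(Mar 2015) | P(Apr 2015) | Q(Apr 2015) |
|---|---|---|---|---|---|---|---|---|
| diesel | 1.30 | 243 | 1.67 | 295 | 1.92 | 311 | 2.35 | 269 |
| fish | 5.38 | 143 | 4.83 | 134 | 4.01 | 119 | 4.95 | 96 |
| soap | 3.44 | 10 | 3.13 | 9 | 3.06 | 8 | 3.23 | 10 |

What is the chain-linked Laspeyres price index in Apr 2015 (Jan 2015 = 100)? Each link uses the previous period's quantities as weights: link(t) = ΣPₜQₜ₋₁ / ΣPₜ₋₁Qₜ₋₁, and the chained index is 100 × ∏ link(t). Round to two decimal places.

119.48

Link Jan 2015→Feb 2015:
ΣP(Feb 2015)Q(Jan 2015) = 1.67×243 + 4.83×143 + 3.13×10 = 405.81 + 690.69 + 31.3 = 1127.8
ΣP(Jan 2015)Q(Jan 2015) = 1.30×243 + 5.38×143 + 3.44×10 = 315.9 + 769.34 + 34.4 = 1119.64
link = 1127.8/1119.64 = 1.007288
Link Feb 2015→Mar 2015:
ΣP(Mar 2015)Q(Feb 2015) = 1.92×295 + 4.01×134 + 3.06×9 = 566.4 + 537.34 + 27.54 = 1131.28
ΣP(Feb 2015)Q(Feb 2015) = 1.67×295 + 4.83×134 + 3.13×9 = 492.65 + 647.22 + 28.17 = 1168.04
link = 1131.28/1168.04 = 0.968528
Link Mar 2015→Apr 2015:
ΣP(Apr 2015)Q(Mar 2015) = 2.35×311 + 4.95×119 + 3.23×8 = 730.85 + 589.05 + 25.84 = 1345.74
ΣP(Mar 2015)Q(Mar 2015) = 1.92×311 + 4.01×119 + 3.06×8 = 597.12 + 477.19 + 24.48 = 1098.79
link = 1345.74/1098.79 = 1.224747
Chained index = 100 × 1.007288 × 0.968528 × 1.224747 = 119.4848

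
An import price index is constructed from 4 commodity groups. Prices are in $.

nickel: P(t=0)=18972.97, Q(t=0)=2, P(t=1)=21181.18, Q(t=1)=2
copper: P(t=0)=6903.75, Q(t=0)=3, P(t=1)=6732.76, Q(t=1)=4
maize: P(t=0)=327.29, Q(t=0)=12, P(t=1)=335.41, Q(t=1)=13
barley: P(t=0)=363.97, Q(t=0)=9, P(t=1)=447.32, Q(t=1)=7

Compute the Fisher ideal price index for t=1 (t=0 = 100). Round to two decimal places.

106.66

Laspeyres component (base-period weights):
ΣP(t=1)Q(t=0) = 21181.18×2 + 6732.76×3 + 335.41×12 + 447.32×9 = 42362.36 + 20198.28 + 4024.92 + 4025.88 = 70611.44
ΣP(t=0)Q(t=0) = 18972.97×2 + 6903.75×3 + 327.29×12 + 363.97×9 = 37945.94 + 20711.25 + 3927.48 + 3275.73 = 65860.4
L = 70611.44 / 65860.4 × 100 = 107.2138
Paasche component (current-period weights):
ΣP(t=1)Q(t=1) = 21181.18×2 + 6732.76×4 + 335.41×13 + 447.32×7 = 42362.36 + 26931.04 + 4360.33 + 3131.24 = 76784.97
ΣP(t=0)Q(t=1) = 18972.97×2 + 6903.75×4 + 327.29×13 + 363.97×7 = 37945.94 + 27615 + 4254.77 + 2547.79 = 72363.5
P = 76784.97 / 72363.5 × 100 = 106.1101
Fisher = √(L × P) = √(107.2138 × 106.1101) = 106.6605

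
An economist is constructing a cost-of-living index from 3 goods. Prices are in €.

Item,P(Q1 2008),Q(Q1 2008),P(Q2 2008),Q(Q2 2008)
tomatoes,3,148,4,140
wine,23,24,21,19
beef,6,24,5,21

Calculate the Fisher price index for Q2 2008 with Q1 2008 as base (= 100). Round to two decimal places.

107.45

Laspeyres component (base-period weights):
ΣP(Q2 2008)Q(Q1 2008) = 4×148 + 21×24 + 5×24 = 592 + 504 + 120 = 1216
ΣP(Q1 2008)Q(Q1 2008) = 3×148 + 23×24 + 6×24 = 444 + 552 + 144 = 1140
L = 1216 / 1140 × 100 = 106.6667
Paasche component (current-period weights):
ΣP(Q2 2008)Q(Q2 2008) = 4×140 + 21×19 + 5×21 = 560 + 399 + 105 = 1064
ΣP(Q1 2008)Q(Q2 2008) = 3×140 + 23×19 + 6×21 = 420 + 437 + 126 = 983
P = 1064 / 983 × 100 = 108.2401
Fisher = √(L × P) = √(106.6667 × 108.2401) = 107.4505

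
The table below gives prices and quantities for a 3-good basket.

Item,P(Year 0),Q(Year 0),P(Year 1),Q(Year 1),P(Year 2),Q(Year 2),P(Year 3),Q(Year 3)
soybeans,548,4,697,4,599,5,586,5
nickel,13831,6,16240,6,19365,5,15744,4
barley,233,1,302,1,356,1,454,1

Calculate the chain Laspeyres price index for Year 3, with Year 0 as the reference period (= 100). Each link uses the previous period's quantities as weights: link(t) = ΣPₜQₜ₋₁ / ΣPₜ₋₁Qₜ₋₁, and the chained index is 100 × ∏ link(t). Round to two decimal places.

114.14

Link Year 0→Year 1:
ΣP(Year 1)Q(Year 0) = 697×4 + 16240×6 + 302×1 = 2788 + 97440 + 302 = 100530
ΣP(Year 0)Q(Year 0) = 548×4 + 13831×6 + 233×1 = 2192 + 82986 + 233 = 85411
link = 100530/85411 = 1.177015
Link Year 1→Year 2:
ΣP(Year 2)Q(Year 1) = 599×4 + 19365×6 + 356×1 = 2396 + 116190 + 356 = 118942
ΣP(Year 1)Q(Year 1) = 697×4 + 16240×6 + 302×1 = 2788 + 97440 + 302 = 100530
link = 118942/100530 = 1.183149
Link Year 2→Year 3:
ΣP(Year 3)Q(Year 2) = 586×5 + 15744×5 + 454×1 = 2930 + 78720 + 454 = 82104
ΣP(Year 2)Q(Year 2) = 599×5 + 19365×5 + 356×1 = 2995 + 96825 + 356 = 100176
link = 82104/100176 = 0.819598
Chained index = 100 × 1.177015 × 1.183149 × 0.819598 = 114.1358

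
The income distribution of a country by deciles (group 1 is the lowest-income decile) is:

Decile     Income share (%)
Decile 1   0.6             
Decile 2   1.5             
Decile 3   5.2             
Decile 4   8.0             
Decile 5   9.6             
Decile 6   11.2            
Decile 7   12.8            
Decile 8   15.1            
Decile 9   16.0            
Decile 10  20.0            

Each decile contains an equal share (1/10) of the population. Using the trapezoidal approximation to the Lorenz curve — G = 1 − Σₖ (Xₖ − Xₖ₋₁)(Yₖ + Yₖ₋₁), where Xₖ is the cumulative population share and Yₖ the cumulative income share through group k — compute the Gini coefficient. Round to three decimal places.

Cumulative income shares Yₖ: 0.0060, 0.0210, 0.0730, 0.1530, 0.2490, 0.3610, 0.4890, 0.6400, 0.8000, 1.0000
Σ (Xₖ−Xₖ₋₁)(Yₖ+Yₖ₋₁) = (1/10)(0.0060+0.0000) + (1/10)(0.0210+0.0060) + (1/10)(0.0730+0.0210) + (1/10)(0.1530+0.0730) + (1/10)(0.2490+0.1530) + (1/10)(0.3610+0.2490) + (1/10)(0.4890+0.3610) + (1/10)(0.6400+0.4890) + (1/10)(0.8000+0.6400) + (1/10)(1.0000+0.8000)
  = 0.0006 + 0.0027 + 0.0094 + 0.0226 + 0.0402 + 0.0610 + 0.0850 + 0.1129 + 0.1440 + 0.1800 = 0.6584
G = 1 − 0.6584 = 0.3416

0.342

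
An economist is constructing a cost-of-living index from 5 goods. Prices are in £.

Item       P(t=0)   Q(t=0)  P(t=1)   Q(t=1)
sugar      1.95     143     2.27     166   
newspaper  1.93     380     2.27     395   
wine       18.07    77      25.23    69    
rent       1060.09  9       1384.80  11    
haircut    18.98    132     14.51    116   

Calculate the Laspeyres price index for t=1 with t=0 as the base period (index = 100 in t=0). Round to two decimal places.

Laspeyres price index uses base-period quantities as weights.
ΣP(t=1)·Q(t=0) = 2.27×143 + 2.27×380 + 25.23×77 + 1384.80×9 + 14.51×132 = 324.61 + 862.6 + 1942.71 + 12463.2 + 1915.32 = 17508.44
ΣP(t=0)·Q(t=0) = 1.95×143 + 1.93×380 + 18.07×77 + 1060.09×9 + 18.98×132 = 278.85 + 733.4 + 1391.39 + 9540.81 + 2505.36 = 14449.81
Index = 17508.44 / 14449.81 × 100 = 121.1673

121.17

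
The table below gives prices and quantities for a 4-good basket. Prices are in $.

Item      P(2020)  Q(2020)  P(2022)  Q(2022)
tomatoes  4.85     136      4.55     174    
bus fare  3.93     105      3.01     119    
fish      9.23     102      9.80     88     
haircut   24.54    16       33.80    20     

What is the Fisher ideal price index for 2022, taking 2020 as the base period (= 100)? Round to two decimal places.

Laspeyres component (base-period weights):
ΣP(2022)Q(2020) = 4.55×136 + 3.01×105 + 9.80×102 + 33.80×16 = 618.8 + 316.05 + 999.6 + 540.8 = 2475.25
ΣP(2020)Q(2020) = 4.85×136 + 3.93×105 + 9.23×102 + 24.54×16 = 659.6 + 412.65 + 941.46 + 392.64 = 2406.35
L = 2475.25 / 2406.35 × 100 = 102.8633
Paasche component (current-period weights):
ΣP(2022)Q(2022) = 4.55×174 + 3.01×119 + 9.80×88 + 33.80×20 = 791.7 + 358.19 + 862.4 + 676 = 2688.29
ΣP(2020)Q(2022) = 4.85×174 + 3.93×119 + 9.23×88 + 24.54×20 = 843.9 + 467.67 + 812.24 + 490.8 = 2614.61
P = 2688.29 / 2614.61 × 100 = 102.8180
Fisher = √(L × P) = √(102.8633 × 102.8180) = 102.8406

102.84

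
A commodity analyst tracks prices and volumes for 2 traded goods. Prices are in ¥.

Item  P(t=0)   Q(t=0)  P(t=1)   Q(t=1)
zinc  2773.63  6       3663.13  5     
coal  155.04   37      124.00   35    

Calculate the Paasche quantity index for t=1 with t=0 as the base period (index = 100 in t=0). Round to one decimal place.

Paasche quantity index uses current-period prices as weights.
ΣP(t=1)·Q(t=1) = 3663.13×5 + 124.00×35 = 18315.65 + 4340 = 22655.65
ΣP(t=1)·Q(t=0) = 3663.13×6 + 124.00×37 = 21978.78 + 4588 = 26566.78
Index = 22655.65 / 26566.78 × 100 = 85.2781

85.3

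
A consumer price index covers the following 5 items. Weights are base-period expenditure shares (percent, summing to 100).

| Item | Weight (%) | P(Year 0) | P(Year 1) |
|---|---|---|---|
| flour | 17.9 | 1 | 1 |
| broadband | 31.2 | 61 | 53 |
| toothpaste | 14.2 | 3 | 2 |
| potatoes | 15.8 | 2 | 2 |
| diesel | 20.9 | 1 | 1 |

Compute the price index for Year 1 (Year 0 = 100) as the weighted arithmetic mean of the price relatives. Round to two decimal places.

flour: 17.9 × (1/1) = 17.9 × 1.000000 = 17.9000
broadband: 31.2 × (53/61) = 31.2 × 0.868852 = 27.1082
toothpaste: 14.2 × (2/3) = 14.2 × 0.666667 = 9.4667
potatoes: 15.8 × (2/2) = 15.8 × 1.000000 = 15.8000
diesel: 20.9 × (1/1) = 20.9 × 1.000000 = 20.9000
Index = Σ wᵢ·(p₁ᵢ/p₀ᵢ) = 17.9000 + 27.1082 + 9.4667 + 15.8000 + 20.9000 = 91.1749

91.17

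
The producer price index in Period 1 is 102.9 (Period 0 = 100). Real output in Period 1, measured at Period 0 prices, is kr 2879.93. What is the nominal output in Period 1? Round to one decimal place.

2963.4

Nominal = Real × (Index/100) = 2879.93 × (102.9/100)
        = 2879.93 × 1.029 = 2963.4480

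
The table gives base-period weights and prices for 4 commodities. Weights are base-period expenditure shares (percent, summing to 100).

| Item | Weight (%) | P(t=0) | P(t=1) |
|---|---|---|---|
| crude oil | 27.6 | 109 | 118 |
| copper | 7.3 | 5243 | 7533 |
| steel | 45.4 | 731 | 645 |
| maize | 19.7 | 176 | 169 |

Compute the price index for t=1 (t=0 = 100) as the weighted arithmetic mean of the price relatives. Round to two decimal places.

99.34

crude oil: 27.6 × (118/109) = 27.6 × 1.082569 = 29.8789
copper: 7.3 × (7533/5243) = 7.3 × 1.436773 = 10.4884
steel: 45.4 × (645/731) = 45.4 × 0.882353 = 40.0588
maize: 19.7 × (169/176) = 19.7 × 0.960227 = 18.9165
Index = Σ wᵢ·(p₁ᵢ/p₀ᵢ) = 29.8789 + 10.4884 + 40.0588 + 18.9165 = 99.3426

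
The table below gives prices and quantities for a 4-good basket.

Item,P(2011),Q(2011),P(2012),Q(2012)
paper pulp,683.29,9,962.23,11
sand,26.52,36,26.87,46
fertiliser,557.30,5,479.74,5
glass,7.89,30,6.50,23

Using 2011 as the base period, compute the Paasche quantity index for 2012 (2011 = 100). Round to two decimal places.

Paasche quantity index uses current-period prices as weights.
ΣP(2012)·Q(2012) = 962.23×11 + 26.87×46 + 479.74×5 + 6.50×23 = 10584.53 + 1236.02 + 2398.7 + 149.5 = 14368.75
ΣP(2012)·Q(2011) = 962.23×9 + 26.87×36 + 479.74×5 + 6.50×30 = 8660.07 + 967.32 + 2398.7 + 195 = 12221.09
Index = 14368.75 / 12221.09 × 100 = 117.5734

117.57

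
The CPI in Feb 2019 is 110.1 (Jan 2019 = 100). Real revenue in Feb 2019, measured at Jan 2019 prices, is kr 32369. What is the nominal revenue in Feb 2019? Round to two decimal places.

Nominal = Real × (Index/100) = 32369 × (110.1/100)
        = 32369 × 1.101 = 35638.2690

35638.27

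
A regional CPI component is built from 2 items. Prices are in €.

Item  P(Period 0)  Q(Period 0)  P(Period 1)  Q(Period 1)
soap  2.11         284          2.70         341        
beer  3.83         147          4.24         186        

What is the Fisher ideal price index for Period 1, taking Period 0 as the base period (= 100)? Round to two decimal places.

119.49

Laspeyres component (base-period weights):
ΣP(Period 1)Q(Period 0) = 2.70×284 + 4.24×147 = 766.8 + 623.28 = 1390.08
ΣP(Period 0)Q(Period 0) = 2.11×284 + 3.83×147 = 599.24 + 563.01 = 1162.25
L = 1390.08 / 1162.25 × 100 = 119.6025
Paasche component (current-period weights):
ΣP(Period 1)Q(Period 1) = 2.70×341 + 4.24×186 = 920.7 + 788.64 = 1709.34
ΣP(Period 0)Q(Period 1) = 2.11×341 + 3.83×186 = 719.51 + 712.38 = 1431.89
P = 1709.34 / 1431.89 × 100 = 119.3765
Fisher = √(L × P) = √(119.6025 × 119.3765) = 119.4894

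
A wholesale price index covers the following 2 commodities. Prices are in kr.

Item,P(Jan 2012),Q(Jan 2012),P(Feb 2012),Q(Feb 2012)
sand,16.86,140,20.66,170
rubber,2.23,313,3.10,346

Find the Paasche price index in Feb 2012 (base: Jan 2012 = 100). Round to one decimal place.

126.0

Paasche price index uses current-period quantities as weights.
ΣP(Feb 2012)·Q(Feb 2012) = 20.66×170 + 3.10×346 = 3512.2 + 1072.6 = 4584.8
ΣP(Jan 2012)·Q(Feb 2012) = 16.86×170 + 2.23×346 = 2866.2 + 771.58 = 3637.78
Index = 4584.8 / 3637.78 × 100 = 126.0329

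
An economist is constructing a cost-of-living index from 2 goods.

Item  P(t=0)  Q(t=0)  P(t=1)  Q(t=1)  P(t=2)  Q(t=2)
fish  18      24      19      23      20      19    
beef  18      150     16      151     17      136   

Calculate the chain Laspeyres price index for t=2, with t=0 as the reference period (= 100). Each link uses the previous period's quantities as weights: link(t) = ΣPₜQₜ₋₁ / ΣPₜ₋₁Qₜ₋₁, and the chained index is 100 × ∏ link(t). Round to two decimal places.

96.75

Link t=0→t=1:
ΣP(t=1)Q(t=0) = 19×24 + 16×150 = 456 + 2400 = 2856
ΣP(t=0)Q(t=0) = 18×24 + 18×150 = 432 + 2700 = 3132
link = 2856/3132 = 0.911877
Link t=1→t=2:
ΣP(t=2)Q(t=1) = 20×23 + 17×151 = 460 + 2567 = 3027
ΣP(t=1)Q(t=1) = 19×23 + 16×151 = 437 + 2416 = 2853
link = 3027/2853 = 1.060988
Chained index = 100 × 0.911877 × 1.060988 = 96.7491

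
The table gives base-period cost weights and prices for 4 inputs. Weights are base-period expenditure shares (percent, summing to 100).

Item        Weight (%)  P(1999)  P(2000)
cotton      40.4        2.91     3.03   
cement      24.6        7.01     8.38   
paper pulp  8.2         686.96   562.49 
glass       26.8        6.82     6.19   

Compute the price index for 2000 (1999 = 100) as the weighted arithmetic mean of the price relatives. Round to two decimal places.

cotton: 40.4 × (3.03/2.91) = 40.4 × 1.041237 = 42.0660
cement: 24.6 × (8.38/7.01) = 24.6 × 1.195435 = 29.4077
paper pulp: 8.2 × (562.49/686.96) = 8.2 × 0.818810 = 6.7142
glass: 26.8 × (6.19/6.82) = 26.8 × 0.907625 = 24.3243
Index = Σ wᵢ·(p₁ᵢ/p₀ᵢ) = 42.0660 + 29.4077 + 6.7142 + 24.3243 = 102.5123

102.51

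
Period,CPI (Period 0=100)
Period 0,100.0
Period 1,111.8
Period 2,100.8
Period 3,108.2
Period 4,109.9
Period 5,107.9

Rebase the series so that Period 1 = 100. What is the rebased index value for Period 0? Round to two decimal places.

89.45

Rebased(Period 0) = 100.0 / 111.8 × 100 = 89.4454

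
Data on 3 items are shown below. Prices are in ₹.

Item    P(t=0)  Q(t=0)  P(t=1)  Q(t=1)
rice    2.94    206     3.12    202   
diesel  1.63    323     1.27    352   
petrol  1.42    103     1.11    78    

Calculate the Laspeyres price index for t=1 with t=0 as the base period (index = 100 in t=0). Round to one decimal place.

91.3

Laspeyres price index uses base-period quantities as weights.
ΣP(t=1)·Q(t=0) = 3.12×206 + 1.27×323 + 1.11×103 = 642.72 + 410.21 + 114.33 = 1167.26
ΣP(t=0)·Q(t=0) = 2.94×206 + 1.63×323 + 1.42×103 = 605.64 + 526.49 + 146.26 = 1278.39
Index = 1167.26 / 1278.39 × 100 = 91.3070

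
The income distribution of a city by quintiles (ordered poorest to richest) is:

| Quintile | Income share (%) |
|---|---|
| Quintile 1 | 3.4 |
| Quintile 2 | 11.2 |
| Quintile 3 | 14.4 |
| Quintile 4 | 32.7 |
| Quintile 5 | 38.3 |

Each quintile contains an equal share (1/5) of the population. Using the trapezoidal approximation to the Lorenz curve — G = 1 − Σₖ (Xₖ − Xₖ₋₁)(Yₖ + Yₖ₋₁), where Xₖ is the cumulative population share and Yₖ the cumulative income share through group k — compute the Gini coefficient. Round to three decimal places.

0.365

Cumulative income shares Yₖ: 0.0340, 0.1460, 0.2900, 0.6170, 1.0000
Σ (Xₖ−Xₖ₋₁)(Yₖ+Yₖ₋₁) = (1/5)(0.0340+0.0000) + (1/5)(0.1460+0.0340) + (1/5)(0.2900+0.1460) + (1/5)(0.6170+0.2900) + (1/5)(1.0000+0.6170)
  = 0.0068 + 0.0360 + 0.0872 + 0.1814 + 0.3234 = 0.6348
G = 1 − 0.6348 = 0.3652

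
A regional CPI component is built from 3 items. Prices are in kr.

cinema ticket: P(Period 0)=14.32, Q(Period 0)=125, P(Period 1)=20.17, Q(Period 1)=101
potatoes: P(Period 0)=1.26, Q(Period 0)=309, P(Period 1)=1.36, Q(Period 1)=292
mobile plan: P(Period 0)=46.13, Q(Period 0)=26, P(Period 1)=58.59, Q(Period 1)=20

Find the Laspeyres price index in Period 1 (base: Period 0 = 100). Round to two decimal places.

Laspeyres price index uses base-period quantities as weights.
ΣP(Period 1)·Q(Period 0) = 20.17×125 + 1.36×309 + 58.59×26 = 2521.25 + 420.24 + 1523.34 = 4464.83
ΣP(Period 0)·Q(Period 0) = 14.32×125 + 1.26×309 + 46.13×26 = 1790 + 389.34 + 1199.38 = 3378.72
Index = 4464.83 / 3378.72 × 100 = 132.1456

132.15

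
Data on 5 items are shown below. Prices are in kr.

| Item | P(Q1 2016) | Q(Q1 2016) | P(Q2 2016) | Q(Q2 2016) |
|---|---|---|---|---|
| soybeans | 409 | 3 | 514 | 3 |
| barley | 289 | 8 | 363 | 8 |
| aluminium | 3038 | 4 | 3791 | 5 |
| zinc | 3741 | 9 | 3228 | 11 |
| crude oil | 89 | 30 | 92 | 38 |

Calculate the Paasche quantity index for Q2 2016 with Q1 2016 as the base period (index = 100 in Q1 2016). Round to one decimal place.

Paasche quantity index uses current-period prices as weights.
ΣP(Q2 2016)·Q(Q2 2016) = 514×3 + 363×8 + 3791×5 + 3228×11 + 92×38 = 1542 + 2904 + 18955 + 35508 + 3496 = 62405
ΣP(Q2 2016)·Q(Q1 2016) = 514×3 + 363×8 + 3791×4 + 3228×9 + 92×30 = 1542 + 2904 + 15164 + 29052 + 2760 = 51422
Index = 62405 / 51422 × 100 = 121.3586

121.4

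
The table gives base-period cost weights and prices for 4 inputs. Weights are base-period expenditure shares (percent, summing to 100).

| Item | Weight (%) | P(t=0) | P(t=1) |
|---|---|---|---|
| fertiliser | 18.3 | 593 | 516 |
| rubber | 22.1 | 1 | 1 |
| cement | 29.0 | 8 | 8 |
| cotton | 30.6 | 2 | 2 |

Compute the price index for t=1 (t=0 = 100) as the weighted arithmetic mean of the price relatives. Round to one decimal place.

97.6

fertiliser: 18.3 × (516/593) = 18.3 × 0.870152 = 15.9238
rubber: 22.1 × (1/1) = 22.1 × 1.000000 = 22.1000
cement: 29.0 × (8/8) = 29.0 × 1.000000 = 29.0000
cotton: 30.6 × (2/2) = 30.6 × 1.000000 = 30.6000
Index = Σ wᵢ·(p₁ᵢ/p₀ᵢ) = 15.9238 + 22.1000 + 29.0000 + 30.6000 = 97.6238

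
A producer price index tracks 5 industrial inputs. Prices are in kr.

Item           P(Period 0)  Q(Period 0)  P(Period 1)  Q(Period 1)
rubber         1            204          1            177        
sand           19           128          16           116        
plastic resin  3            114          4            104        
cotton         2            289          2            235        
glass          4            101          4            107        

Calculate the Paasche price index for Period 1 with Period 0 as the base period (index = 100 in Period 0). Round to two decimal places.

93.21

Paasche price index uses current-period quantities as weights.
ΣP(Period 1)·Q(Period 1) = 1×177 + 16×116 + 4×104 + 2×235 + 4×107 = 177 + 1856 + 416 + 470 + 428 = 3347
ΣP(Period 0)·Q(Period 1) = 1×177 + 19×116 + 3×104 + 2×235 + 4×107 = 177 + 2204 + 312 + 470 + 428 = 3591
Index = 3347 / 3591 × 100 = 93.2052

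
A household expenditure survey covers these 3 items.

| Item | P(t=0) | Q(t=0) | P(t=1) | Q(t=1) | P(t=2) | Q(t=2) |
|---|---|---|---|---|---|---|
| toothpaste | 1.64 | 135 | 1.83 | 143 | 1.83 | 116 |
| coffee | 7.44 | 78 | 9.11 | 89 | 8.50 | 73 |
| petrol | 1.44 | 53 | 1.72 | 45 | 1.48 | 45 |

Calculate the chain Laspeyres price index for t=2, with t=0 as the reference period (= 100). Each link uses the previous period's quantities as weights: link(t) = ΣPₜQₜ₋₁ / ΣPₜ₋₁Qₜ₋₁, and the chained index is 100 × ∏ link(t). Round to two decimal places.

Link t=0→t=1:
ΣP(t=1)Q(t=0) = 1.83×135 + 9.11×78 + 1.72×53 = 247.05 + 710.58 + 91.16 = 1048.79
ΣP(t=0)Q(t=0) = 1.64×135 + 7.44×78 + 1.44×53 = 221.4 + 580.32 + 76.32 = 878.04
link = 1048.79/878.04 = 1.194467
Link t=1→t=2:
ΣP(t=2)Q(t=1) = 1.83×143 + 8.50×89 + 1.48×45 = 261.69 + 756.5 + 66.6 = 1084.79
ΣP(t=1)Q(t=1) = 1.83×143 + 9.11×89 + 1.72×45 = 261.69 + 810.79 + 77.4 = 1149.88
link = 1084.79/1149.88 = 0.943394
Chained index = 100 × 1.194467 × 0.943394 = 112.6853

112.69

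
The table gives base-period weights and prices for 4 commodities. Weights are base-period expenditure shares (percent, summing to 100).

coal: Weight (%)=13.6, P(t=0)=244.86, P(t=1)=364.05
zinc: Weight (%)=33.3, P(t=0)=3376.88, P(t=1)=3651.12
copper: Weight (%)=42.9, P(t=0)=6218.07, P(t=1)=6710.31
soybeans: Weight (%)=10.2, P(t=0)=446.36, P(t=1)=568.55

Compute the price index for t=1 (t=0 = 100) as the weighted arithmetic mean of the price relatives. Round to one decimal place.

coal: 13.6 × (364.05/244.86) = 13.6 × 1.486768 = 20.2200
zinc: 33.3 × (3651.12/3376.88) = 33.3 × 1.081211 = 36.0043
copper: 42.9 × (6710.31/6218.07) = 42.9 × 1.079163 = 46.2961
soybeans: 10.2 × (568.55/446.36) = 10.2 × 1.273748 = 12.9922
Index = Σ wᵢ·(p₁ᵢ/p₀ᵢ) = 20.2200 + 36.0043 + 46.2961 + 12.9922 = 115.5127

115.5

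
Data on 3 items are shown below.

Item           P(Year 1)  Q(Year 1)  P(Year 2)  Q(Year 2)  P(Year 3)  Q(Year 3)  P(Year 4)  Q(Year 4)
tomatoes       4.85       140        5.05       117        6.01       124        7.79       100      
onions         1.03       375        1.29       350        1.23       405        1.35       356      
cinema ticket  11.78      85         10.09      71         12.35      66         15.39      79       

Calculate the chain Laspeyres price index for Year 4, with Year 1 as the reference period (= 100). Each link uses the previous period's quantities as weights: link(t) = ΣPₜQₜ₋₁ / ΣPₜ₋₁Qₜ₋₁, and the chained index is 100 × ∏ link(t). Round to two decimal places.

139.18

Link Year 1→Year 2:
ΣP(Year 2)Q(Year 1) = 5.05×140 + 1.29×375 + 10.09×85 = 707 + 483.75 + 857.65 = 2048.4
ΣP(Year 1)Q(Year 1) = 4.85×140 + 1.03×375 + 11.78×85 = 679 + 386.25 + 1001.3 = 2066.55
link = 2048.4/2066.55 = 0.991217
Link Year 2→Year 3:
ΣP(Year 3)Q(Year 2) = 6.01×117 + 1.23×350 + 12.35×71 = 703.17 + 430.5 + 876.85 = 2010.52
ΣP(Year 2)Q(Year 2) = 5.05×117 + 1.29×350 + 10.09×71 = 590.85 + 451.5 + 716.39 = 1758.74
link = 2010.52/1758.74 = 1.143159
Link Year 3→Year 4:
ΣP(Year 4)Q(Year 3) = 7.79×124 + 1.35×405 + 15.39×66 = 965.96 + 546.75 + 1015.74 = 2528.45
ΣP(Year 3)Q(Year 3) = 6.01×124 + 1.23×405 + 12.35×66 = 745.24 + 498.15 + 815.1 = 2058.49
link = 2528.45/2058.49 = 1.228303
Chained index = 100 × 0.991217 × 1.143159 × 1.228303 = 139.1814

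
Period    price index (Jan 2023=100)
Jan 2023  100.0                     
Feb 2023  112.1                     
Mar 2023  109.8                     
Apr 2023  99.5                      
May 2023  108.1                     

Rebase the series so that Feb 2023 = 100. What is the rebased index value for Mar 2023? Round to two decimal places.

97.95

Rebased(Mar 2023) = 109.8 / 112.1 × 100 = 97.9483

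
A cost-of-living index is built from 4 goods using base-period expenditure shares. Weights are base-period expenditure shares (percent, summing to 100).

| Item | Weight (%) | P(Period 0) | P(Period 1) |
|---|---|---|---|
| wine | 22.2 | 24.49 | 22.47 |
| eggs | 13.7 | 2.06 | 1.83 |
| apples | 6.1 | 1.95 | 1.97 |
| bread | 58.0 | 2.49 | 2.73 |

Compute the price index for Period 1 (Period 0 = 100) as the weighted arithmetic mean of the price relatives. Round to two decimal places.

102.29

wine: 22.2 × (22.47/24.49) = 22.2 × 0.917517 = 20.3689
eggs: 13.7 × (1.83/2.06) = 13.7 × 0.888350 = 12.1704
apples: 6.1 × (1.97/1.95) = 6.1 × 1.010256 = 6.1626
bread: 58.0 × (2.73/2.49) = 58.0 × 1.096386 = 63.5904
Index = Σ wᵢ·(p₁ᵢ/p₀ᵢ) = 20.3689 + 12.1704 + 6.1626 + 63.5904 = 102.2922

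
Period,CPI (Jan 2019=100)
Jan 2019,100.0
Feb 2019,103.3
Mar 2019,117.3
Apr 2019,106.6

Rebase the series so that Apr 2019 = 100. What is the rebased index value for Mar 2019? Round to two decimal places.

110.04

Rebased(Mar 2019) = 117.3 / 106.6 × 100 = 110.0375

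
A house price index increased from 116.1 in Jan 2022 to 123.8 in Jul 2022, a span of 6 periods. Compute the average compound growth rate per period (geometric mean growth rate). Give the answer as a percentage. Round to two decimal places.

Growth factor = (123.8/116.1)^(1/6) = (1.066322)^(1/6) = 1.010760
Growth rate = 1.010760 − 1 = 0.010760 = 1.0760%

1.08%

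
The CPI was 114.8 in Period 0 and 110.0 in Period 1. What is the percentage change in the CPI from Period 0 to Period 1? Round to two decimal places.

Change = (110.0 − 114.8) / 114.8 × 100
       = -4.8 / 114.8 × 100 = -4.1812%

-4.18%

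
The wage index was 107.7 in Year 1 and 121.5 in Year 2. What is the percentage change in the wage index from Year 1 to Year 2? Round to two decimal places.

12.81%

Change = (121.5 − 107.7) / 107.7 × 100
       = 13.8 / 107.7 × 100 = 12.8134%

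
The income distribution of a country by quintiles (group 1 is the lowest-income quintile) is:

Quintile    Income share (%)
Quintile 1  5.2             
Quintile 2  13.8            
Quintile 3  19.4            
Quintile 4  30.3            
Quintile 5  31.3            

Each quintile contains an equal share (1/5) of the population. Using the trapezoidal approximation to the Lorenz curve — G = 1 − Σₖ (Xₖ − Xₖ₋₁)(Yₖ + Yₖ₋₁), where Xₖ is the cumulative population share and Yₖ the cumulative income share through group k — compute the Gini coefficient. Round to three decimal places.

0.275

Cumulative income shares Yₖ: 0.0520, 0.1900, 0.3840, 0.6870, 1.0000
Σ (Xₖ−Xₖ₋₁)(Yₖ+Yₖ₋₁) = (1/5)(0.0520+0.0000) + (1/5)(0.1900+0.0520) + (1/5)(0.3840+0.1900) + (1/5)(0.6870+0.3840) + (1/5)(1.0000+0.6870)
  = 0.0104 + 0.0484 + 0.1148 + 0.2142 + 0.3374 = 0.7252
G = 1 − 0.7252 = 0.2748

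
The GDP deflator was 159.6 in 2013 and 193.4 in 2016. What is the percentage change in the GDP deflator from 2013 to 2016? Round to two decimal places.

21.18%

Change = (193.4 − 159.6) / 159.6 × 100
       = 33.8 / 159.6 × 100 = 21.1779%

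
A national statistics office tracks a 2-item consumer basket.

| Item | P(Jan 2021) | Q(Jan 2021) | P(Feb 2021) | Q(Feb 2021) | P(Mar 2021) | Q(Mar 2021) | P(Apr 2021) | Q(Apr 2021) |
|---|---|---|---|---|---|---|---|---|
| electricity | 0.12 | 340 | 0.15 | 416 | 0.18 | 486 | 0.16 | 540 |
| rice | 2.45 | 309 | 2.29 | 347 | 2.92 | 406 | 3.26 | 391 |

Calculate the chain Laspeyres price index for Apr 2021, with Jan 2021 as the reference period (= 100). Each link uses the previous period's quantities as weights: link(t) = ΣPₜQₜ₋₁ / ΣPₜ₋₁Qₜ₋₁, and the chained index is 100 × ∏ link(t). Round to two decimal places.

Link Jan 2021→Feb 2021:
ΣP(Feb 2021)Q(Jan 2021) = 0.15×340 + 2.29×309 = 51 + 707.61 = 758.61
ΣP(Jan 2021)Q(Jan 2021) = 0.12×340 + 2.45×309 = 40.8 + 757.05 = 797.85
link = 758.61/797.85 = 0.950818
Link Feb 2021→Mar 2021:
ΣP(Mar 2021)Q(Feb 2021) = 0.18×416 + 2.92×347 = 74.88 + 1013.24 = 1088.12
ΣP(Feb 2021)Q(Feb 2021) = 0.15×416 + 2.29×347 = 62.4 + 794.63 = 857.03
link = 1088.12/857.03 = 1.269641
Link Mar 2021→Apr 2021:
ΣP(Apr 2021)Q(Mar 2021) = 0.16×486 + 3.26×406 = 77.76 + 1323.56 = 1401.32
ΣP(Mar 2021)Q(Mar 2021) = 0.18×486 + 2.92×406 = 87.48 + 1185.52 = 1273
link = 1401.32/1273 = 1.100801
Chained index = 100 × 0.950818 × 1.269641 × 1.100801 = 132.8884

132.89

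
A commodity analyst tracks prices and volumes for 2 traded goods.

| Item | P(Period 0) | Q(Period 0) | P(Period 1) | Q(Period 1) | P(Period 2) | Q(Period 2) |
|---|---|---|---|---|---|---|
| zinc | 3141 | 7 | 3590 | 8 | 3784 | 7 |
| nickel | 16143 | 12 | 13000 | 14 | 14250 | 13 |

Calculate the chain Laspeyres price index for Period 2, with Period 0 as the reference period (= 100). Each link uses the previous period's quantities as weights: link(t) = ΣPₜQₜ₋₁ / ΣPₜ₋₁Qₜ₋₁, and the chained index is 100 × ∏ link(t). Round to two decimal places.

Link Period 0→Period 1:
ΣP(Period 1)Q(Period 0) = 3590×7 + 13000×12 = 25130 + 156000 = 181130
ΣP(Period 0)Q(Period 0) = 3141×7 + 16143×12 = 21987 + 193716 = 215703
link = 181130/215703 = 0.839719
Link Period 1→Period 2:
ΣP(Period 2)Q(Period 1) = 3784×8 + 14250×14 = 30272 + 199500 = 229772
ΣP(Period 1)Q(Period 1) = 3590×8 + 13000×14 = 28720 + 182000 = 210720
link = 229772/210720 = 1.090414
Chained index = 100 × 0.839719 × 1.090414 = 91.5642

91.56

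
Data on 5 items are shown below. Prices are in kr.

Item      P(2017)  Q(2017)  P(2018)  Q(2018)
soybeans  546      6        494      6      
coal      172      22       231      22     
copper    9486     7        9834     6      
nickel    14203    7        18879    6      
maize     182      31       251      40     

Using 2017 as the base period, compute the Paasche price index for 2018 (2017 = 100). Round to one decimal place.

121.7

Paasche price index uses current-period quantities as weights.
ΣP(2018)·Q(2018) = 494×6 + 231×22 + 9834×6 + 18879×6 + 251×40 = 2964 + 5082 + 59004 + 113274 + 10040 = 190364
ΣP(2017)·Q(2018) = 546×6 + 172×22 + 9486×6 + 14203×6 + 182×40 = 3276 + 3784 + 56916 + 85218 + 7280 = 156474
Index = 190364 / 156474 × 100 = 121.6586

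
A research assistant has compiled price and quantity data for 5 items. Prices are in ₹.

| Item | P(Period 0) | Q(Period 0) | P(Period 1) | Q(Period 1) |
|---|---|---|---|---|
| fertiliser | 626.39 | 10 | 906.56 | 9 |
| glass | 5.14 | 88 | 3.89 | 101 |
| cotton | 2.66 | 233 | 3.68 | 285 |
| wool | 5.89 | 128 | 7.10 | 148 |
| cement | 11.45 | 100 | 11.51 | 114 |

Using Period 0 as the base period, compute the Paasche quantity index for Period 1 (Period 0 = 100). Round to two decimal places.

Paasche quantity index uses current-period prices as weights.
ΣP(Period 1)·Q(Period 1) = 906.56×9 + 3.89×101 + 3.68×285 + 7.10×148 + 11.51×114 = 8159.04 + 392.89 + 1048.8 + 1050.8 + 1312.14 = 11963.67
ΣP(Period 1)·Q(Period 0) = 906.56×10 + 3.89×88 + 3.68×233 + 7.10×128 + 11.51×100 = 9065.6 + 342.32 + 857.44 + 908.8 + 1151 = 12325.16
Index = 11963.67 / 12325.16 × 100 = 97.0671

97.07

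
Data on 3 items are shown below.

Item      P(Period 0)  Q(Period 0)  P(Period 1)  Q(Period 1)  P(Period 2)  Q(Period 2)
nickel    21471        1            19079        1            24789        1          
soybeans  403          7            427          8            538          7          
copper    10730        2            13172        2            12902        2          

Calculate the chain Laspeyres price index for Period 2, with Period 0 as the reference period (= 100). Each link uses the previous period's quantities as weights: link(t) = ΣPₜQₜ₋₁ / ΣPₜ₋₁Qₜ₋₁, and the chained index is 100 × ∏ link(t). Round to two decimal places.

Link Period 0→Period 1:
ΣP(Period 1)Q(Period 0) = 19079×1 + 427×7 + 13172×2 = 19079 + 2989 + 26344 = 48412
ΣP(Period 0)Q(Period 0) = 21471×1 + 403×7 + 10730×2 = 21471 + 2821 + 21460 = 45752
link = 48412/45752 = 1.058140
Link Period 1→Period 2:
ΣP(Period 2)Q(Period 1) = 24789×1 + 538×8 + 12902×2 = 24789 + 4304 + 25804 = 54897
ΣP(Period 1)Q(Period 1) = 19079×1 + 427×8 + 13172×2 = 19079 + 3416 + 26344 = 48839
link = 54897/48839 = 1.124040
Chained index = 100 × 1.058140 × 1.124040 = 118.9391

118.94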